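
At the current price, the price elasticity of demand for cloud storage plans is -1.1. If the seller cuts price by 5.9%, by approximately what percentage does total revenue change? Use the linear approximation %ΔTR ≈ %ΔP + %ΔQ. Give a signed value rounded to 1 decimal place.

%ΔQ ≈ Ed × %ΔP = (-1.1) × (-5.9%) = +6.4900%
%ΔTR ≈ %ΔP + %ΔQ = (-5.9%) + (+6.4900%) = +0.5900%

+0.6%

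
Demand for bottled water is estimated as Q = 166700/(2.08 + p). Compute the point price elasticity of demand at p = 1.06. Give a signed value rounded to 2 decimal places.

dQ/dp = −166700/(2.08 + p)² = -16907.4. At p = 1.06, Q = 53089.2.
Ed = (dQ/dp)·(p/Q) = (-16907.4) × (1.06/53089.2) = -0.3375…

-0.34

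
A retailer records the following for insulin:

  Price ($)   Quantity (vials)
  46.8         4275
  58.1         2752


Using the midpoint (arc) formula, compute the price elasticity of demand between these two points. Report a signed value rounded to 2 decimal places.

-2.01

%ΔQ = (2752 − 4275) / [(4275 + 2752)/2] = -1523/3513.5 = -0.433470…
%ΔP = (58.1 − 46.8) / [(46.8 + 58.1)/2] = 11.3/52.45 = 0.215443…
Arc Ed = %ΔQ / %ΔP = (-1523/3513.5) / (11.3/52.45) = -2.0119…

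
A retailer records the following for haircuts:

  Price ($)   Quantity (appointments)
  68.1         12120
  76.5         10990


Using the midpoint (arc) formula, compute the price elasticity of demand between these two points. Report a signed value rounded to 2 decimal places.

-0.84

%ΔQ = (10990 − 12120) / [(12120 + 10990)/2] = -1130/11555 = -0.097793…
%ΔP = (76.5 − 68.1) / [(68.1 + 76.5)/2] = 8.4/72.3 = 0.116182…
Arc Ed = %ΔQ / %ΔP = (-1130/11555) / (8.4/72.3) = -0.8417…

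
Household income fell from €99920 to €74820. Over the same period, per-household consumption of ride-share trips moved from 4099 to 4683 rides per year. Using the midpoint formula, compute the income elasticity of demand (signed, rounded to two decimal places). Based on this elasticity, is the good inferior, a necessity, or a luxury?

%ΔQ = (4683 − 4099)/[( 4099 + 4683)/2] = 584/4391 = 0.132999…
%ΔIncome = (74820 − 99920)/[( 99920 + 74820)/2] = -25100/87370 = -0.287283…
E_income = (584/4391) / (-25100/87370) = -0.4629…
E_income < 0 ⇒ inferior good.

-0.46; inferior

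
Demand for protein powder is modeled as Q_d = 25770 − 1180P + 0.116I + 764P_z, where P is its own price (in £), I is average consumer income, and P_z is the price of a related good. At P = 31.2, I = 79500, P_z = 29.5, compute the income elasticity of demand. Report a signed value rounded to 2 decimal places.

At the given values, Q_d = 25770 − 1180(31.2) + 0.116(79500) + 764(29.5) = 20714.
∂Q_d/∂I = 0.116.
E = (0.116) × (79500/20714) = 0.4452…

0.45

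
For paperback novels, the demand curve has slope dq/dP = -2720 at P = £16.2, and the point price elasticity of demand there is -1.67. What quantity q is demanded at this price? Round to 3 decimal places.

26385.629

Ed = (dq/dP)·(P/q) ⇒ q = (dq/dP)·P/Ed = (-2720)·16.2/(-1.67) = 26385.62874…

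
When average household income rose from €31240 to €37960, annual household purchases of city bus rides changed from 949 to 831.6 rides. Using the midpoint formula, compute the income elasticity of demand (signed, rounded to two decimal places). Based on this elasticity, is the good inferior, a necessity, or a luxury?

%ΔQ = (831.6 − 949)/[( 949 + 831.6)/2] = -117.4/890.3 = -0.131865…
%ΔIncome = (37960 − 31240)/[( 31240 + 37960)/2] = 6720/34600 = 0.194219…
E_income = (-117.4/890.3) / (6720/34600) = -0.6789…
E_income < 0 ⇒ inferior good.

-0.68; inferior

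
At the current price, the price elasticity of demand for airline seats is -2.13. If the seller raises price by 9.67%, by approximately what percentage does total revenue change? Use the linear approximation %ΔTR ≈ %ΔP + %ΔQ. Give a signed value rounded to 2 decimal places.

%ΔQ ≈ Ed × %ΔP = (-2.13) × (+9.67%) = -20.5971%
%ΔTR ≈ %ΔP + %ΔQ = (+9.67%) + (-20.5971%) = -10.9271%

-10.93%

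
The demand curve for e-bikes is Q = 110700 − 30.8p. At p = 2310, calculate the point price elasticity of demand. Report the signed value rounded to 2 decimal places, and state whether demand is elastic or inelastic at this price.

dQ/dp = −30.8. At p = 2310, Q = 110700 − 30.8(2310) = 39552.
Ed = (dQ/dp)·(p/Q) = −30.8 × (2310/39552) = -1.7988…
|Ed| = 1.80 > 1, so demand is elastic.

-1.80; elastic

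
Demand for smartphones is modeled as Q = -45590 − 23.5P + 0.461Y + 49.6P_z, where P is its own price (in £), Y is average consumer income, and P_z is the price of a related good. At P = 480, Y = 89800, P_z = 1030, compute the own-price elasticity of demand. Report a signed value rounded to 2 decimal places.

At the given values, Q = -45590 − 23.5(480) + 0.461(89800) + 49.6(1030) = 35615.8.
∂Q/∂P = −23.5.
E = (-23.5) × (480/35615.8) = -0.3167…

-0.32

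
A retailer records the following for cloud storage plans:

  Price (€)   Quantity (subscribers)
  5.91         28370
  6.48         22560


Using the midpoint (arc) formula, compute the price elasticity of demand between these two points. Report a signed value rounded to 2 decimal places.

%ΔQ = (22560 − 28370) / [(28370 + 22560)/2] = -5810/25465 = -0.228156…
%ΔP = (6.48 − 5.91) / [(5.91 + 6.48)/2] = 0.57/6.195 = 0.092009…
Arc Ed = %ΔQ / %ΔP = (-5810/25465) / (0.57/6.195) = -2.4796…

-2.48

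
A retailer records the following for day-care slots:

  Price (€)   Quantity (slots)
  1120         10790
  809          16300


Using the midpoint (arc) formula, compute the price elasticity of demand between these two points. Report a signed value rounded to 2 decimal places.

%ΔQ = (16300 − 10790) / [(10790 + 16300)/2] = 5510/13545 = 0.406792…
%ΔP = (809 − 1120) / [(1120 + 809)/2] = -311/964.5 = -0.322446…
Arc Ed = %ΔQ / %ΔP = (5510/13545) / (-311/964.5) = -1.2615…

-1.26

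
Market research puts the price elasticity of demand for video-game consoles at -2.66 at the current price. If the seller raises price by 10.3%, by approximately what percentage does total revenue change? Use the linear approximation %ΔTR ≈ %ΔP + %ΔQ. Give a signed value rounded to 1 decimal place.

%ΔQ ≈ Ed × %ΔP = (-2.66) × (+10.3%) = -27.3980%
%ΔTR ≈ %ΔP + %ΔQ = (+10.3%) + (-27.3980%) = -17.0980%

-17.1%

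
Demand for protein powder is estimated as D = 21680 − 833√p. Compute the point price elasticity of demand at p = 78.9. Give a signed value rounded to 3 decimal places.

dD/dp = −833/(2√p) = -46.8896. At p = 78.9, D = 14280.8.
Ed = (dD/dp)·(p/D) = (-46.8896) × (78.9/14280.8) = -0.25905…

-0.259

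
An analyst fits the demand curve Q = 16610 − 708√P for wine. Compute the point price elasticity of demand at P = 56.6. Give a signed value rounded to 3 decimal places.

dQ/dP = −708/(2√P) = -47.0538. At P = 56.6, Q = 11283.5.
Ed = (dQ/dP)·(P/Q) = (-47.0538) × (56.6/11283.5) = -0.23603…

-0.236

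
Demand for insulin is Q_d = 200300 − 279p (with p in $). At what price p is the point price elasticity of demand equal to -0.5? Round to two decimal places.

239.31

Ed = −279p/(200300 − 279p). Set this equal to -0.5:
279p = 0.5·(200300 − 279p) ⇒ 279p(1 + 0.5) = 0.5·200300
p = 0.5·200300 / (279·1.5) = 239.3070…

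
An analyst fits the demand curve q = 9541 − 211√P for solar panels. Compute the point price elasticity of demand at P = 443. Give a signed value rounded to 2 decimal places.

-0.44

dq/dP = −211/(2√P) = -5.01246. At P = 443, q = 5099.96.
Ed = (dq/dP)·(P/q) = (-5.01246) × (443/5099.96) = -0.4353…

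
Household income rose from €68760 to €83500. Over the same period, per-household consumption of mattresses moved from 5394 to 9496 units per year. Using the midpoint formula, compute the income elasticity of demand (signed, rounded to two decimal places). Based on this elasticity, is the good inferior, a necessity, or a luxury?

%ΔQ = (9496 − 5394)/[( 5394 + 9496)/2] = 4102/7445 = 0.550973…
%ΔIncome = (83500 − 68760)/[( 68760 + 83500)/2] = 14740/76130 = 0.193616…
E_income = (4102/7445) / (14740/76130) = 2.8457…
E_income > 1 ⇒ normal good, luxury.

2.85; luxury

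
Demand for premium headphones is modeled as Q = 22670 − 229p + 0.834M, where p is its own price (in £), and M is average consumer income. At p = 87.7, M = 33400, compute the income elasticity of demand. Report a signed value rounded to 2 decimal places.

0.92

At the given values, Q = 22670 − 229(87.7) + 0.834(33400) = 30442.3.
∂Q/∂M = 0.834.
E = (0.834) × (33400/30442.3) = 0.9150…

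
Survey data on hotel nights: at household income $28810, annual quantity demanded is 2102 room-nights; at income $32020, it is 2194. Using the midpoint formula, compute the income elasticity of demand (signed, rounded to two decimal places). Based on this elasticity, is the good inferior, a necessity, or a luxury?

0.41; necessity

%ΔQ = (2194 − 2102)/[( 2102 + 2194)/2] = 92/2148 = 0.042830…
%ΔIncome = (32020 − 28810)/[( 28810 + 32020)/2] = 3210/30415 = 0.105540…
E_income = (92/2148) / (3210/30415) = 0.4058…
0 < E_income < 1 ⇒ normal good, necessity.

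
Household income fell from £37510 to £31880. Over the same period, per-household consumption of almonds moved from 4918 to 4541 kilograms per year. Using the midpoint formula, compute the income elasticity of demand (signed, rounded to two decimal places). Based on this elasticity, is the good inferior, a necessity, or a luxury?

%ΔQ = (4541 − 4918)/[( 4918 + 4541)/2] = -377/4729.5 = -0.079712…
%ΔIncome = (31880 − 37510)/[( 37510 + 31880)/2] = -5630/34695 = -0.162271…
E_income = (-377/4729.5) / (-5630/34695) = 0.4912…
0 < E_income < 1 ⇒ normal good, necessity.

0.49; necessity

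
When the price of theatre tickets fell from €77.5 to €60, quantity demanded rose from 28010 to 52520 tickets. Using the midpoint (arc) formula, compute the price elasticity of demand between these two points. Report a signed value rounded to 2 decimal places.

%ΔQ = (52520 − 28010) / [(28010 + 52520)/2] = 24510/40265 = 0.608717…
%ΔP = (60 − 77.5) / [(77.5 + 60)/2] = -17.5/68.75 = -0.254545…
Arc Ed = %ΔQ / %ΔP = (24510/40265) / (-17.5/68.75) = -2.3913…

-2.39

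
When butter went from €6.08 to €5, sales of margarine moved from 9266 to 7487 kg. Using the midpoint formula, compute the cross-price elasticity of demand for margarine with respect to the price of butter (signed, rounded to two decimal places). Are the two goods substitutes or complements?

%ΔQ_{margarine} = (7487 − 9266)/avg = -1779/8376.5 = -0.212379…
%ΔP_{butter} = (5 − 6.08)/avg = -1.08/5.54 = -0.194945…
E_cross = (-1779/8376.5) / (-1.08/5.54) = 1.0894…
E_cross > 0 ⇒ the goods are substitutes.

1.09; substitutes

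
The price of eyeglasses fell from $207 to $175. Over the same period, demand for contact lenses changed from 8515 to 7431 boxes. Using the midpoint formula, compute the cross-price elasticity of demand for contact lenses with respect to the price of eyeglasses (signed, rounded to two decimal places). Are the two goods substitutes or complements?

%ΔQ_{contact lenses} = (7431 − 8515)/avg = -1084/7973 = -0.135958…
%ΔP_{eyeglasses} = (175 − 207)/avg = -32/191 = -0.167539…
E_cross = (-1084/7973) / (-32/191) = 0.8115…
E_cross > 0 ⇒ the goods are substitutes.

0.81; substitutes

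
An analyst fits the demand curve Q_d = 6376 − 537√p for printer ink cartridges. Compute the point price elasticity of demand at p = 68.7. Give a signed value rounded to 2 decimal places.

dQ_d/dp = −537/(2√p) = -32.3941. At p = 68.7, Q_d = 1925.05.
Ed = (dQ_d/dp)·(p/Q_d) = (-32.3941) × (68.7/1925.05) = -1.1560…

-1.16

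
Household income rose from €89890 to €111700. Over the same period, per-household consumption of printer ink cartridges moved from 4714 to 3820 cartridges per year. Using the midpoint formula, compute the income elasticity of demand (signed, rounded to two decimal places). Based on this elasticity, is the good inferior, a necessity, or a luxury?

%ΔQ = (3820 − 4714)/[( 4714 + 3820)/2] = -894/4267 = -0.209514…
%ΔIncome = (111700 − 89890)/[( 89890 + 111700)/2] = 21810/100795 = 0.216379…
E_income = (-894/4267) / (21810/100795) = -0.9682…
E_income < 0 ⇒ inferior good.

-0.97; inferior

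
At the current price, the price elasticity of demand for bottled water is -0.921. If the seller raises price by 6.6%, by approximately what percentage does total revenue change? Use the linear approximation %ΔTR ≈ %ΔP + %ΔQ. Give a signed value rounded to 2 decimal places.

+0.52%

%ΔQ ≈ Ed × %ΔP = (-0.921) × (+6.6%) = -6.0786%
%ΔTR ≈ %ΔP + %ΔQ = (+6.6%) + (-6.0786%) = +0.5214%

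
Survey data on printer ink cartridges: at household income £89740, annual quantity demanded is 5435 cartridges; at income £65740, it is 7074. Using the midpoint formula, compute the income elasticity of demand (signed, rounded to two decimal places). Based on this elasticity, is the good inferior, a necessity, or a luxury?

%ΔQ = (7074 − 5435)/[( 5435 + 7074)/2] = 1639/6254.5 = 0.262051…
%ΔIncome = (65740 − 89740)/[( 89740 + 65740)/2] = -24000/77740 = -0.308721…
E_income = (1639/6254.5) / (-24000/77740) = -0.8488…
E_income < 0 ⇒ inferior good.

-0.85; inferior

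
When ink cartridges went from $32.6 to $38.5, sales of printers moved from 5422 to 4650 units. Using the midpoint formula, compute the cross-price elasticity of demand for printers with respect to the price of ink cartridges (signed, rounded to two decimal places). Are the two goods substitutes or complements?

-0.92; complements

%ΔQ_{printers} = (4650 − 5422)/avg = -772/5036 = -0.153296…
%ΔP_{ink cartridges} = (38.5 − 32.6)/avg = 5.9/35.55 = 0.165963…
E_cross = (-772/5036) / (5.9/35.55) = -0.9236…
E_cross < 0 ⇒ the goods are complements.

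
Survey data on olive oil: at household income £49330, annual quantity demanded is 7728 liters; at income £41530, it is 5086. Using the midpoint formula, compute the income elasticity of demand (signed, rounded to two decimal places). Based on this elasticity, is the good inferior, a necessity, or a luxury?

%ΔQ = (5086 − 7728)/[( 7728 + 5086)/2] = -2642/6407 = -0.412361…
%ΔIncome = (41530 − 49330)/[( 49330 + 41530)/2] = -7800/45430 = -0.171692…
E_income = (-2642/6407) / (-7800/45430) = 2.4017…
E_income > 1 ⇒ normal good, luxury.

2.40; luxury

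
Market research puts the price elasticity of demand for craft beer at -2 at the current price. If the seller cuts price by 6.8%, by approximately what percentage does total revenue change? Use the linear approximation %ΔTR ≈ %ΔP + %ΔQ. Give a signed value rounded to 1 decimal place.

%ΔQ ≈ Ed × %ΔP = (-2) × (-6.8%) = +13.6000%
%ΔTR ≈ %ΔP + %ΔQ = (-6.8%) + (+13.6000%) = +6.8000%

+6.8%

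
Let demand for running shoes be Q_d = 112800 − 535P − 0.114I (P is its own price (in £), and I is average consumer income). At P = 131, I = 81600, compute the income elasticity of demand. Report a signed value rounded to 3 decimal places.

At the given values, Q_d = 112800 − 535(131) − 0.114(81600) = 33412.6.
∂Q_d/∂I = -0.114.
E = (-0.114) × (81600/33412.6) = -0.27840…

-0.278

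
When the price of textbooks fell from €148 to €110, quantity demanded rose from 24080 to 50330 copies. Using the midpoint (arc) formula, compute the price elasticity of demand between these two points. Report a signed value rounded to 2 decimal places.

%ΔQ = (50330 − 24080) / [(24080 + 50330)/2] = 26250/37205 = 0.705550…
%ΔP = (110 − 148) / [(148 + 110)/2] = -38/129 = -0.294573…
Arc Ed = %ΔQ / %ΔP = (26250/37205) / (-38/129) = -2.3951…

-2.40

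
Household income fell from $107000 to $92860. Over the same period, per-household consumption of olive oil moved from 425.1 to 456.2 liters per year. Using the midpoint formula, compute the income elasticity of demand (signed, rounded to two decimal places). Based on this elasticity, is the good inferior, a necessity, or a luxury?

%ΔQ = (456.2 − 425.1)/[( 425.1 + 456.2)/2] = 31.1/440.65 = 0.070577…
%ΔIncome = (92860 − 107000)/[( 107000 + 92860)/2] = -14140/99930 = -0.141499…
E_income = (31.1/440.65) / (-14140/99930) = -0.4987…
E_income < 0 ⇒ inferior good.

-0.50; inferior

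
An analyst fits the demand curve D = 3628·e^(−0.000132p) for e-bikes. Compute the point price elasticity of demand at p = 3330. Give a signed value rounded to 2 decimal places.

dD/dp = −0.000132·D = -0.308562. At p = 3330, D = 2337.59.
Ed = (dD/dp)·(p/D) = (-0.308562) × (3330/2337.59) = -0.4395…

-0.44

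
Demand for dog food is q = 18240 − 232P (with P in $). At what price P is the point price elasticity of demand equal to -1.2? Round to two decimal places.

Ed = −232P/(18240 − 232P). Set this equal to -1.2:
232P = 1.2·(18240 − 232P) ⇒ 232P(1 + 1.2) = 1.2·18240
P = 1.2·18240 / (232·2.2) = 42.8840…

42.88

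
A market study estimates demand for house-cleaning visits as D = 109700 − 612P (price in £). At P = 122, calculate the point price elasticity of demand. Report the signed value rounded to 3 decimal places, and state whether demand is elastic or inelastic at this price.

dD/dP = −612. At P = 122, D = 109700 − 612(122) = 35036.
Ed = (dD/dP)·(P/D) = −612 × (122/35036) = -2.13106…
|Ed| = 2.131 > 1, so demand is elastic.

-2.131; elastic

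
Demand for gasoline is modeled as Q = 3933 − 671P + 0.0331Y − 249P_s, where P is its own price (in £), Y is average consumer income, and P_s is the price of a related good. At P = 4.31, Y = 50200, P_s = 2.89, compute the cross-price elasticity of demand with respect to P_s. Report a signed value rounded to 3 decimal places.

-0.363

At the given values, Q = 3933 − 671(4.31) + 0.0331(50200) − 249(2.89) = 1983.
∂Q/∂P_s = -249.
E = (-249) × (2.89/1983) = -0.36288…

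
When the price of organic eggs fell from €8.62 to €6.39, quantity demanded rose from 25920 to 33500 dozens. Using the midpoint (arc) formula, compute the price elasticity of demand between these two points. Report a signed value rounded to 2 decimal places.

-0.86

%ΔQ = (33500 − 25920) / [(25920 + 33500)/2] = 7580/29710 = 0.255132…
%ΔP = (6.39 − 8.62) / [(8.62 + 6.39)/2] = -2.23/7.505 = -0.297135…
Arc Ed = %ΔQ / %ΔP = (7580/29710) / (-2.23/7.505) = -0.8586…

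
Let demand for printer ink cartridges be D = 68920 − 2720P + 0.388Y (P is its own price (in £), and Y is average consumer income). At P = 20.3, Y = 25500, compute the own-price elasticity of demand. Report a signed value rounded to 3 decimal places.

-2.340

At the given values, D = 68920 − 2720(20.3) + 0.388(25500) = 23598.
∂D/∂P = −2720.
E = (-2720) × (20.3/23598) = -2.33985…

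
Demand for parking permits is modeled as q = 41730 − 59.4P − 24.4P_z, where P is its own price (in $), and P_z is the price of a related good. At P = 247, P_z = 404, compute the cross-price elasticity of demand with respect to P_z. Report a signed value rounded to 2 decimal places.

At the given values, q = 41730 − 59.4(247) − 24.4(404) = 17200.6.
∂q/∂P_z = -24.4.
E = (-24.4) × (404/17200.6) = -0.5730…

-0.57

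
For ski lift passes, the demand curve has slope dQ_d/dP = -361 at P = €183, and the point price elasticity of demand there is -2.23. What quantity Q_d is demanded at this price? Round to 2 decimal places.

Ed = (dQ_d/dP)·(P/Q_d) ⇒ Q_d = (dQ_d/dP)·P/Ed = (-361)·183/(-2.23) = 29624.6636…

29624.66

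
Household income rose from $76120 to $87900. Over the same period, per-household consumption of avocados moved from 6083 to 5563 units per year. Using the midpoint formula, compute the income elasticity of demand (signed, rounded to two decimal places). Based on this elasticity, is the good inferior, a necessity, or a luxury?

%ΔQ = (5563 − 6083)/[( 6083 + 5563)/2] = -520/5823 = -0.089301…
%ΔIncome = (87900 − 76120)/[( 76120 + 87900)/2] = 11780/82010 = 0.143641…
E_income = (-520/5823) / (11780/82010) = -0.6216…
E_income < 0 ⇒ inferior good.

-0.62; inferior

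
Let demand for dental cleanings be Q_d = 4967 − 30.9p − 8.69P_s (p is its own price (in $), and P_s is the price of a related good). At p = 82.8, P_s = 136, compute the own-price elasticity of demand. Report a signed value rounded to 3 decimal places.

At the given values, Q_d = 4967 − 30.9(82.8) − 8.69(136) = 1226.64.
∂Q_d/∂p = −30.9.
E = (-30.9) × (82.8/1226.64) = -2.08579…

-2.086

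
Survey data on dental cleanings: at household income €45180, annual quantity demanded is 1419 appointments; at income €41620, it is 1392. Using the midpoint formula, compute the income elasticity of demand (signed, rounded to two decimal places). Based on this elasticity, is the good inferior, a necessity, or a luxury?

%ΔQ = (1392 − 1419)/[( 1419 + 1392)/2] = -27/1405.5 = -0.019210…
%ΔIncome = (41620 − 45180)/[( 45180 + 41620)/2] = -3560/43400 = -0.082027…
E_income = (-27/1405.5) / (-3560/43400) = 0.2341…
0 < E_income < 1 ⇒ normal good, necessity.

0.23; necessity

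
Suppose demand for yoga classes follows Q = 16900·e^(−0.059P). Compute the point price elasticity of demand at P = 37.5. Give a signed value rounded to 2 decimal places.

-2.21

dQ/dP = −0.059·Q = -109.109. At P = 37.5, Q = 1849.31.
Ed = (dQ/dP)·(P/Q) = (-109.109) × (37.5/1849.31) = -2.2125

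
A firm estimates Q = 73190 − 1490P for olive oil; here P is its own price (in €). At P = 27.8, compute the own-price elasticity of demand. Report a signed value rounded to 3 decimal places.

-1.304

At the given values, Q = 73190 − 1490(27.8) = 31768.
∂Q/∂P = −1490.
E = (-1490) × (27.8/31768) = -1.30389…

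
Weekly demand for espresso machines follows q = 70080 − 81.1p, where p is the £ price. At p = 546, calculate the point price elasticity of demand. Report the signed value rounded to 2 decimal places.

dq/dp = −81.1. At p = 546, q = 70080 − 81.1(546) = 25799.4.
Ed = (dq/dp)·(p/q) = −81.1 × (546/25799.4) = -1.7163…

-1.72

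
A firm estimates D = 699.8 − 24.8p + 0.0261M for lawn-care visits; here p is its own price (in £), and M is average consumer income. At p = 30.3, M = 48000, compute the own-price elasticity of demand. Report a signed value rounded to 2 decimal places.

At the given values, D = 699.8 − 24.8(30.3) + 0.0261(48000) = 1201.16.
∂D/∂p = −24.8.
E = (-24.8) × (30.3/1201.16) = -0.6255…

-0.63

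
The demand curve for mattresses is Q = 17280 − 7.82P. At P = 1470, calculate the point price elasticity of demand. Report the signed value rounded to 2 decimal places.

-1.99

dQ/dP = −7.82. At P = 1470, Q = 17280 − 7.82(1470) = 5784.6.
Ed = (dQ/dP)·(P/Q) = −7.82 × (1470/5784.6) = -1.9872…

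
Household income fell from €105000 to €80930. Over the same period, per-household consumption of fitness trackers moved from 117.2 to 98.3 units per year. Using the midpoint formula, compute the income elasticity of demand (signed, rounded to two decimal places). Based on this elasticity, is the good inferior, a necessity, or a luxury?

0.68; necessity

%ΔQ = (98.3 − 117.2)/[( 117.2 + 98.3)/2] = -18.9/107.75 = -0.175406…
%ΔIncome = (80930 − 105000)/[( 105000 + 80930)/2] = -24070/92965 = -0.258914…
E_income = (-18.9/107.75) / (-24070/92965) = 0.6774…
0 < E_income < 1 ⇒ normal good, necessity.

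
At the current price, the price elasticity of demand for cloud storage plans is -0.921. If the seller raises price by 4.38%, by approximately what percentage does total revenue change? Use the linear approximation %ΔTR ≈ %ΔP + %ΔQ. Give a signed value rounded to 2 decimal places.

+0.35%

%ΔQ ≈ Ed × %ΔP = (-0.921) × (+4.38%) = -4.0340%
%ΔTR ≈ %ΔP + %ΔQ = (+4.38%) + (-4.0340%) = +0.3460%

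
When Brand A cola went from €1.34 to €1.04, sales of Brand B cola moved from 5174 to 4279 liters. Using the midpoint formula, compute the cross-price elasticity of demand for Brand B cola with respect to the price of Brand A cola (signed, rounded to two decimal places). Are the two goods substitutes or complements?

%ΔQ_{Brand B cola} = (4279 − 5174)/avg = -895/4726.5 = -0.189357…
%ΔP_{Brand A cola} = (1.04 − 1.34)/avg = -0.3/1.19 = -0.252100…
E_cross = (-895/4726.5) / (-0.3/1.19) = 0.7511…
E_cross > 0 ⇒ the goods are substitutes.

0.75; substitutes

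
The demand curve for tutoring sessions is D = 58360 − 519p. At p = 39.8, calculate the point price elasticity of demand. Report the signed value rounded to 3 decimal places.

dD/dp = −519. At p = 39.8, D = 58360 − 519(39.8) = 37703.8.
Ed = (dD/dp)·(p/D) = −519 × (39.8/37703.8) = -0.54785…

-0.548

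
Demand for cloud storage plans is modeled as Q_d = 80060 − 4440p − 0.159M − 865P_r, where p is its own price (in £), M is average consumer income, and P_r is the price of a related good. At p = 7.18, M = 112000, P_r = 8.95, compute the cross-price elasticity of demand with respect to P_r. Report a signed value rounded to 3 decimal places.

-0.342

At the given values, Q_d = 80060 − 4440(7.18) − 0.159(112000) − 865(8.95) = 22631.05.
∂Q_d/∂P_r = -865.
E = (-865) × (8.95/22631.05) = -0.34208…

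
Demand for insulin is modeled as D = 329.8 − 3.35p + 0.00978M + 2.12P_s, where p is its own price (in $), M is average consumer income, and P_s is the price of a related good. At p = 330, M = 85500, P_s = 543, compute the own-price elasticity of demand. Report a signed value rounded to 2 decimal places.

-0.91

At the given values, D = 329.8 − 3.35(330) + 0.00978(85500) + 2.12(543) = 1211.65.
∂D/∂p = −3.35.
E = (-3.35) × (330/1211.65) = -0.9123…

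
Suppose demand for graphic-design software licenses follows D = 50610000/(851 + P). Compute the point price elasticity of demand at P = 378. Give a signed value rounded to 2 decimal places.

dD/dP = −50610000/(851 + P)² = -33.5068. At P = 378, D = 41179.8.
Ed = (dD/dP)·(P/D) = (-33.5068) × (378/41179.8) = -0.3075…

-0.31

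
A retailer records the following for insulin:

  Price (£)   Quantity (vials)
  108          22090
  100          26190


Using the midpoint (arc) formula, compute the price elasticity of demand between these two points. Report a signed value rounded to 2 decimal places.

%ΔQ = (26190 − 22090) / [(22090 + 26190)/2] = 4100/24140 = 0.169842…
%ΔP = (100 − 108) / [(108 + 100)/2] = -8/104 = -0.076923…
Arc Ed = %ΔQ / %ΔP = (4100/24140) / (-8/104) = -2.2079…

-2.21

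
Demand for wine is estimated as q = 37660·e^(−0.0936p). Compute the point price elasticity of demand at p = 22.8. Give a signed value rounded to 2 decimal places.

-2.13

dq/dp = −0.0936·q = -417.193. At p = 22.8, q = 4457.19.
Ed = (dq/dp)·(p/q) = (-417.193) × (22.8/4457.19) = -2.1340…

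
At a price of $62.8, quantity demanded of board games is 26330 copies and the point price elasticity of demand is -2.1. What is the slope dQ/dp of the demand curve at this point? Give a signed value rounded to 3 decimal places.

Ed = (dQ/dp)·(p/Q) ⇒ dQ/dp = Ed·Q/p = (-2.1)·26330/62.8 = -880.46178…

-880.462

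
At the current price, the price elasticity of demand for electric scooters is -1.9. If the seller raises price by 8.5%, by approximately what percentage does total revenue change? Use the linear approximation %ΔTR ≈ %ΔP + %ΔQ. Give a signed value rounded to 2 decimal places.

%ΔQ ≈ Ed × %ΔP = (-1.9) × (+8.5%) = -16.1500%
%ΔTR ≈ %ΔP + %ΔQ = (+8.5%) + (-16.1500%) = -7.6500%

-7.65%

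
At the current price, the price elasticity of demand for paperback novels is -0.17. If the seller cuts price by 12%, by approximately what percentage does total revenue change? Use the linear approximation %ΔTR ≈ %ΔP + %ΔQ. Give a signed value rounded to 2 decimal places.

-9.96%

%ΔQ ≈ Ed × %ΔP = (-0.17) × (-12%) = +2.0400%
%ΔTR ≈ %ΔP + %ΔQ = (-12%) + (+2.0400%) = -9.9600%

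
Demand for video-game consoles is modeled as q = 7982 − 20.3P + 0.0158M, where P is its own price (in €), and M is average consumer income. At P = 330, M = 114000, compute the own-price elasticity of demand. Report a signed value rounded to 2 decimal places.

-2.17

At the given values, q = 7982 − 20.3(330) + 0.0158(114000) = 3084.2.
∂q/∂P = −20.3.
E = (-20.3) × (330/3084.2) = -2.1720…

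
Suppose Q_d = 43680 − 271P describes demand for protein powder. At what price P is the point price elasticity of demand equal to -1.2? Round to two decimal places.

87.92

Ed = −271P/(43680 − 271P). Set this equal to -1.2:
271P = 1.2·(43680 − 271P) ⇒ 271P(1 + 1.2) = 1.2·43680
P = 1.2·43680 / (271·2.2) = 87.9168…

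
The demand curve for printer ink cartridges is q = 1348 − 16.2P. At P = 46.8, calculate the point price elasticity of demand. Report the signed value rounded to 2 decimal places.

dq/dP = −16.2. At P = 46.8, q = 1348 − 16.2(46.8) = 589.84.
Ed = (dq/dP)·(P/q) = −16.2 × (46.8/589.84) = -1.2853…

-1.29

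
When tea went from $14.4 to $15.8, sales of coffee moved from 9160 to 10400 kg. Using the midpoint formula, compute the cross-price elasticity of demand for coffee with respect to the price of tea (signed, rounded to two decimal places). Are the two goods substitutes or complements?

1.37; substitutes

%ΔQ_{coffee} = (10400 − 9160)/avg = 1240/9780 = 0.126789…
%ΔP_{tea} = (15.8 − 14.4)/avg = 1.4/15.1 = 0.092715…
E_cross = (1240/9780) / (1.4/15.1) = 1.3675…
E_cross > 0 ⇒ the goods are substitutes.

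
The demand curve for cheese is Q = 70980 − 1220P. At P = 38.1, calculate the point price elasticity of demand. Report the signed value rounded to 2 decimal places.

dQ/dP = −1220. At P = 38.1, Q = 70980 − 1220(38.1) = 24498.
Ed = (dQ/dP)·(P/Q) = −1220 × (38.1/24498) = -1.8973…

-1.90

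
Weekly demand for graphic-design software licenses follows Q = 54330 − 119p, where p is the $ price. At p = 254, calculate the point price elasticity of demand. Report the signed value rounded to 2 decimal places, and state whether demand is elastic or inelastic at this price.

dQ/dp = −119. At p = 254, Q = 54330 − 119(254) = 24104.
Ed = (dQ/dp)·(p/Q) = −119 × (254/24104) = -1.2539…
|Ed| = 1.25 > 1, so demand is elastic.

-1.25; elastic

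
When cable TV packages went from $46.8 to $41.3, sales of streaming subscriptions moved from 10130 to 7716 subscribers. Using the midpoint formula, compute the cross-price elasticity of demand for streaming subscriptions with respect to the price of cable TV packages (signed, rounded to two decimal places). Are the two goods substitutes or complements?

2.17; substitutes

%ΔQ_{streaming subscriptions} = (7716 − 10130)/avg = -2414/8923 = -0.270536…
%ΔP_{cable TV packages} = (41.3 − 46.8)/avg = -5.5/44.05 = -0.124858…
E_cross = (-2414/8923) / (-5.5/44.05) = 2.1667…
E_cross > 0 ⇒ the goods are substitutes.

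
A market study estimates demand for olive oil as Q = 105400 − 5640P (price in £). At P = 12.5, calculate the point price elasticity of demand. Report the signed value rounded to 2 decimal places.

dQ/dP = −5640. At P = 12.5, Q = 105400 − 5640(12.5) = 34900.
Ed = (dQ/dP)·(P/Q) = −5640 × (12.5/34900) = -2.0200…

-2.02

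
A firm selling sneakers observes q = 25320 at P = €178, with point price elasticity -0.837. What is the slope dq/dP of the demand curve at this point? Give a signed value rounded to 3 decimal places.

Ed = (dq/dP)·(P/q) ⇒ dq/dP = Ed·q/P = (-0.837)·25320/178 = -119.06089…

-119.061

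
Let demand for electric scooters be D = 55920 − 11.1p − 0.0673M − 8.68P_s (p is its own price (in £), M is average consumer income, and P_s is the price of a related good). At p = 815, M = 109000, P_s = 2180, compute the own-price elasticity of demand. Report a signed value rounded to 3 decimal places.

-0.439

At the given values, D = 55920 − 11.1(815) − 0.0673(109000) − 8.68(2180) = 20615.4.
∂D/∂p = −11.1.
E = (-11.1) × (815/20615.4) = -0.43882…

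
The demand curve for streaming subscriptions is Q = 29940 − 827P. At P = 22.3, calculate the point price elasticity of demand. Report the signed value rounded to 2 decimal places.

dQ/dP = −827. At P = 22.3, Q = 29940 − 827(22.3) = 11497.9.
Ed = (dQ/dP)·(P/Q) = −827 × (22.3/11497.9) = -1.6039…

-1.60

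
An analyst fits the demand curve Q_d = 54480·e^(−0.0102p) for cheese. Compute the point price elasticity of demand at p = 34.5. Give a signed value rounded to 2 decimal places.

-0.35

dQ_d/dp = −0.0102·Q_d = -390.849. At p = 34.5, Q_d = 38318.5.
Ed = (dQ_d/dp)·(p/Q_d) = (-390.849) × (34.5/38318.5) = -0.3519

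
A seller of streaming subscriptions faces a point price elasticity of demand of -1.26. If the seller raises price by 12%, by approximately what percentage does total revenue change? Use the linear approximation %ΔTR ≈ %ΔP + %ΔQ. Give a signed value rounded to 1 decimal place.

%ΔQ ≈ Ed × %ΔP = (-1.26) × (+12%) = -15.1200%
%ΔTR ≈ %ΔP + %ΔQ = (+12%) + (-15.1200%) = -3.1200%

-3.1%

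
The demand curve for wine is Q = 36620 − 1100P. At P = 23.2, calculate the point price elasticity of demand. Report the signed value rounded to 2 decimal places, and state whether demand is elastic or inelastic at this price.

dQ/dP = −1100. At P = 23.2, Q = 36620 − 1100(23.2) = 11100.
Ed = (dQ/dP)·(P/Q) = −1100 × (23.2/11100) = -2.2990…
|Ed| = 2.30 > 1, so demand is elastic.

-2.30; elastic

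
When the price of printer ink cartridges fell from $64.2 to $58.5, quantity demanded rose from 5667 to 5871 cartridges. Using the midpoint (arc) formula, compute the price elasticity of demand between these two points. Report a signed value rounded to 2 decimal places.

-0.38

%ΔQ = (5871 − 5667) / [(5667 + 5871)/2] = 204/5769 = 0.035361…
%ΔP = (58.5 − 64.2) / [(64.2 + 58.5)/2] = -5.7/61.35 = -0.092909…
Arc Ed = %ΔQ / %ΔP = (204/5769) / (-5.7/61.35) = -0.3806…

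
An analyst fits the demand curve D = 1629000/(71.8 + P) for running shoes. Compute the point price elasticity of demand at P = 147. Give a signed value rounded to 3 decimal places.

dD/dP = −1629000/(71.8 + P)² = -34.0272. At P = 147, D = 7445.16.
Ed = (dD/dP)·(P/D) = (-34.0272) × (147/7445.16) = -0.67184…

-0.672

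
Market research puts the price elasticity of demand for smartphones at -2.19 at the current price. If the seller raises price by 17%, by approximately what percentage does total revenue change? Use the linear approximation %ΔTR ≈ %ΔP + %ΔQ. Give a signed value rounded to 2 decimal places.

-20.23%

%ΔQ ≈ Ed × %ΔP = (-2.19) × (+17%) = -37.2300%
%ΔTR ≈ %ΔP + %ΔQ = (+17%) + (-37.2300%) = -20.2300%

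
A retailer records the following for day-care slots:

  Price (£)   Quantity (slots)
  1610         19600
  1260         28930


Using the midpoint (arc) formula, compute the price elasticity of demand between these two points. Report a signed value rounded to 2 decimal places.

%ΔQ = (28930 − 19600) / [(19600 + 28930)/2] = 9330/24265 = 0.384504…
%ΔP = (1260 − 1610) / [(1610 + 1260)/2] = -350/1435 = -0.243902…
Arc Ed = %ΔQ / %ΔP = (9330/24265) / (-350/1435) = -1.5764…

-1.58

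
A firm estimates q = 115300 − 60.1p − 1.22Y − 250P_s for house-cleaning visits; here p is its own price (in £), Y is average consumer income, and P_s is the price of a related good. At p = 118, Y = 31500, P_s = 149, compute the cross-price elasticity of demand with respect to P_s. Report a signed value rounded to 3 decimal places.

-1.145

At the given values, q = 115300 − 60.1(118) − 1.22(31500) − 250(149) = 32528.2.
∂q/∂P_s = -250.
E = (-250) × (149/32528.2) = -1.14516…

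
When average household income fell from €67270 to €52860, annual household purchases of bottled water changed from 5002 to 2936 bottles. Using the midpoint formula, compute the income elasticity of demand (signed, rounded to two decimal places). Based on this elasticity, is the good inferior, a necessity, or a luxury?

%ΔQ = (2936 − 5002)/[( 5002 + 2936)/2] = -2066/3969 = -0.520534…
%ΔIncome = (52860 − 67270)/[( 67270 + 52860)/2] = -14410/60065 = -0.239906…
E_income = (-2066/3969) / (-14410/60065) = 2.1697…
E_income > 1 ⇒ normal good, luxury.

2.17; luxury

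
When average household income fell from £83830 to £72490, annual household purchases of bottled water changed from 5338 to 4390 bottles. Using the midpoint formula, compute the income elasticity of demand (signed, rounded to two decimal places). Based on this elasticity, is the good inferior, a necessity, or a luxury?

1.34; luxury

%ΔQ = (4390 − 5338)/[( 5338 + 4390)/2] = -948/4864 = -0.194901…
%ΔIncome = (72490 − 83830)/[( 83830 + 72490)/2] = -11340/78160 = -0.145087…
E_income = (-948/4864) / (-11340/78160) = 1.3433…
E_income > 1 ⇒ normal good, luxury.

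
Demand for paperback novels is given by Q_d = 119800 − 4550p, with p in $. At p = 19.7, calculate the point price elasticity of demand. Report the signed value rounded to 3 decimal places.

dQ_d/dp = −4550. At p = 19.7, Q_d = 119800 − 4550(19.7) = 30165.
Ed = (dQ_d/dp)·(p/Q_d) = −4550 × (19.7/30165) = -2.97149…

-2.971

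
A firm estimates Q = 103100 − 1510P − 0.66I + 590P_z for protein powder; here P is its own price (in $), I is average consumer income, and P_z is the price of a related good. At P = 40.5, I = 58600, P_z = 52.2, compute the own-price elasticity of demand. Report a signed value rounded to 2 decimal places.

At the given values, Q = 103100 − 1510(40.5) − 0.66(58600) + 590(52.2) = 34067.
∂Q/∂P = −1510.
E = (-1510) × (40.5/34067) = -1.7951…

-1.80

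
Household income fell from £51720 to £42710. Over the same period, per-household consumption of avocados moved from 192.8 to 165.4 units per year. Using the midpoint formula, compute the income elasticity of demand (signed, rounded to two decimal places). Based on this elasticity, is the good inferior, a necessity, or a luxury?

0.80; necessity

%ΔQ = (165.4 − 192.8)/[( 192.8 + 165.4)/2] = -27.4/179.1 = -0.152987…
%ΔIncome = (42710 − 51720)/[( 51720 + 42710)/2] = -9010/47215 = -0.190829…
E_income = (-27.4/179.1) / (-9010/47215) = 0.8016…
0 < E_income < 1 ⇒ normal good, necessity.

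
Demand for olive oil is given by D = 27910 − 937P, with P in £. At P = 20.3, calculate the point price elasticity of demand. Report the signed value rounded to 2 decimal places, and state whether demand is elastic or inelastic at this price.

-2.14; elastic

dD/dP = −937. At P = 20.3, D = 27910 − 937(20.3) = 8888.9.
Ed = (dD/dP)·(P/D) = −937 × (20.3/8888.9) = -2.1398…
|Ed| = 2.14 > 1, so demand is elastic.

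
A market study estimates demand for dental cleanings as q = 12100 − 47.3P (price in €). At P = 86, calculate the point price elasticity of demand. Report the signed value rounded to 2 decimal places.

-0.51

dq/dP = −47.3. At P = 86, q = 12100 − 47.3(86) = 8032.2.
Ed = (dq/dP)·(P/q) = −47.3 × (86/8032.2) = -0.5064…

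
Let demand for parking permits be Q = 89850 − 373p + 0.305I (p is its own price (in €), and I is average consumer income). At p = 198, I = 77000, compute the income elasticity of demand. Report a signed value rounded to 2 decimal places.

At the given values, Q = 89850 − 373(198) + 0.305(77000) = 39481.
∂Q/∂I = 0.305.
E = (0.305) × (77000/39481) = 0.5948…

0.59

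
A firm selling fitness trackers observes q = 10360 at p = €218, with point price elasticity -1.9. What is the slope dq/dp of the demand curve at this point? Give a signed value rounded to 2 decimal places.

Ed = (dq/dp)·(p/q) ⇒ dq/dp = Ed·q/p = (-1.9)·10360/218 = -90.2935…

-90.29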